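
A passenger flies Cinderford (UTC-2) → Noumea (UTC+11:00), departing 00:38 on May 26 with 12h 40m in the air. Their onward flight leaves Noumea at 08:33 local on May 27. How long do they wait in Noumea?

Convert departure to UTC: 00:38 + 2:00 = 02:38 UTC on May 26.
Add 12 hours and 40 minutes flight time → 15:18 UTC.
Noumea is UTC+11:00, so local arrival = 15:18 + 11:00 = 02:18 on May 27.
Layover = 08:33 − 02:18 = 6 hours 15 minutes.

6 hours 15 minutes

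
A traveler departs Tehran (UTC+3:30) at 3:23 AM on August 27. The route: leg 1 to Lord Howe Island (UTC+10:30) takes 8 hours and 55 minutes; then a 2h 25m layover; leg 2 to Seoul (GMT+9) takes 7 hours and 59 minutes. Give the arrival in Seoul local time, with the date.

Convert departure to UTC: 3:23 AM − 3:30 = 11:53 PM UTC on Aug 26.
Add 8 hours and 55 minutes leg 1 → 8:48 AM UTC (Aug 27).
Add 2 hours 25 minutes layover in Lord Howe Island → 11:13 AM UTC.
Add 7 hours and 59 minutes leg 2 → 7:12 PM UTC.
Seoul is UTC+9:00, so local arrival = 7:12 PM + 9:00 = 4:12 AM on Aug 28.

4:12 AM on August 28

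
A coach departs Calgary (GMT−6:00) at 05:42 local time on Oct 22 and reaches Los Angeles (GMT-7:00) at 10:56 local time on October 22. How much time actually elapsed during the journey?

6 hours 14 minutes

Departure in UTC: 05:42 + 6:00 = 11:42 on Oct 22.
Arrival in UTC: 10:56 + 7:00 = 17:56 on Oct 22.
Elapsed = 17:56 − 11:42 = 6 hours 14 minutes.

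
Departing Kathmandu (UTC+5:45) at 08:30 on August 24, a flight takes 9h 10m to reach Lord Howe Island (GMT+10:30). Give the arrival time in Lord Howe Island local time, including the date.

22:25 on Aug 24

Convert departure to UTC: 08:30 − 5:45 = 02:45 UTC on Aug 24.
Add 9 hours 10 minutes travel time → 11:55 UTC.
Lord Howe Island is UTC+10:30, so local arrival = 11:55 + 10:30 = 22:25 on Aug 24.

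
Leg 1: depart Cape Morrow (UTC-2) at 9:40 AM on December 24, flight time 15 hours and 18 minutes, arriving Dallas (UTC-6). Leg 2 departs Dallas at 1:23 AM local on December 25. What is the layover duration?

Convert departure to UTC: 9:40 AM + 2:00 = 11:40 AM UTC on Dec 24.
Add 15 hours 18 minutes flight time → 2:58 AM UTC (Dec 25).
Dallas is UTC−6:00, so local arrival = 2:58 AM − 6:00 = 8:58 PM on Dec 24.
Layover = 1:23 AM − 8:58 PM (+1 day) = 4 hours 25 minutes.

4 hours 25 minutes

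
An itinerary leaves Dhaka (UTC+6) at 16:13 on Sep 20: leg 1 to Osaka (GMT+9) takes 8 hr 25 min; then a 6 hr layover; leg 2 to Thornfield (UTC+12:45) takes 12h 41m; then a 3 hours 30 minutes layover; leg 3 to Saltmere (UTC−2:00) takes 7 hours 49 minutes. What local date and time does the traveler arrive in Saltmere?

Convert departure to UTC: 16:13 − 6:00 = 10:13 UTC on Sep 20.
Add 8 hours 25 minutes leg 1 → 18:38 UTC.
Add 6 hours layover in Osaka → 00:38 UTC (Sep 21).
Add 12 hours and 41 minutes leg 2 → 13:19 UTC.
Add 3 hours 30 minutes layover in Thornfield → 16:49 UTC.
Add 7 hours 49 minutes leg 3 → 00:38 UTC (Sep 22).
Saltmere is UTC−2:00, so local arrival = 00:38 − 2:00 = 22:38 on Sep 21.

22:38 on September 21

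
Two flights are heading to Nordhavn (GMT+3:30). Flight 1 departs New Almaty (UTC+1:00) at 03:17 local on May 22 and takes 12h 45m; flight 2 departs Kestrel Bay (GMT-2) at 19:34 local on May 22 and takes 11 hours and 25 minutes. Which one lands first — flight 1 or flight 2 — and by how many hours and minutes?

the first, by 17 hours 57 minutes

Flight 1 in UTC: 03:17 − 1:00 = 02:17 on May 22.
+12 hours 45 minutes → arrive 15:02 UTC on May 22.
Flight 2 in UTC: 19:34 + 2:00 = 21:34 on May 22.
+11 hours 25 minutes → arrive 08:59 UTC on May 23.
Flight 1 lands earlier by 17 hours 57 minutes.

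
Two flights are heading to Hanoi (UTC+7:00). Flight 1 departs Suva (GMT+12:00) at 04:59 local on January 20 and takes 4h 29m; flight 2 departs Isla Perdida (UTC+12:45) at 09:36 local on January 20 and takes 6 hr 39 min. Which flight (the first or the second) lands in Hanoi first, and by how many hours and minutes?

the first, by 6 hours 2 minutes

Flight 1 in UTC: 04:59 − 12:00 = 16:59 on Jan 19.
+4 hours and 29 minutes → arrive 21:28 UTC on Jan 19.
Flight 2 in UTC: 09:36 − 12:45 = 20:51 on Jan 19.
+6 hours and 39 minutes → arrive 03:30 UTC on Jan 20.
Flight 1 lands earlier by 6 hours 2 minutes.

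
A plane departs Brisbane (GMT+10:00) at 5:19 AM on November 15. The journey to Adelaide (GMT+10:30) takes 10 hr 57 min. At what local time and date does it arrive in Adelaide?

Convert departure to UTC: 5:19 AM − 10:00 = 7:19 PM UTC on Nov 14.
Add 10 hours 57 minutes travel time → 6:16 AM UTC (Nov 15).
Adelaide is UTC+10:30, so local arrival = 6:16 AM + 10:30 = 4:46 PM on Nov 15.

4:46 PM on November 15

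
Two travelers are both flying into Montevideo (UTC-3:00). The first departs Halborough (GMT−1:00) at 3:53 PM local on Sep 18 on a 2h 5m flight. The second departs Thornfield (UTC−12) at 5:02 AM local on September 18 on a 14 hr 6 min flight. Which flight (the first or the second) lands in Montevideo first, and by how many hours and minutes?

Flight 1 in UTC: 3:53 PM + 1:00 = 4:53 PM on Sep 18.
+2 hours and 5 minutes → arrive 6:58 PM UTC on Sep 18.
Flight 2 in UTC: 5:02 AM + 12:00 = 5:02 PM on Sep 18.
+14 hours 6 minutes → arrive 7:08 AM UTC on Sep 19.
Flight 1 lands earlier by 12 hours 10 minutes.

the first, by 12 hours 10 minutes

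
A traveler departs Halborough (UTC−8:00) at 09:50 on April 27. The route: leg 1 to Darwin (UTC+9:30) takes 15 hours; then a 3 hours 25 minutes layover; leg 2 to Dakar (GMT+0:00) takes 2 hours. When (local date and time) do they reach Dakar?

14:15 on April 28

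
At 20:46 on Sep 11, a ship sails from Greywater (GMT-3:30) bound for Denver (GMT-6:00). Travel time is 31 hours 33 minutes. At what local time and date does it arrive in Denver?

Denver is 2:30 behind Greywater.
After 31 hours and 33 minutes it is 04:19 (Sep 13) in Greywater.
Shift by the zone difference: 04:19 − 2:30 = 01:49 on Sep 13 in Denver.

01:49 on Sep 13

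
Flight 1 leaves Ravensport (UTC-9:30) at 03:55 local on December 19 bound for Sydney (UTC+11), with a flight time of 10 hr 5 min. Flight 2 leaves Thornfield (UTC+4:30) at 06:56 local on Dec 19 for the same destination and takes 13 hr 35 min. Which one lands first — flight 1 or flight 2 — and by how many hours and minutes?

Flight 1 in UTC: 03:55 + 9:30 = 13:25 on Dec 19.
+10 hours and 5 minutes → arrive 23:30 UTC on Dec 19.
Flight 2 in UTC: 06:56 − 4:30 = 02:26 on Dec 19.
+13 hours and 35 minutes → arrive 16:01 UTC on Dec 19.
Flight 2 lands earlier by 7 hours 29 minutes.

the second, by 7 hours 29 minutes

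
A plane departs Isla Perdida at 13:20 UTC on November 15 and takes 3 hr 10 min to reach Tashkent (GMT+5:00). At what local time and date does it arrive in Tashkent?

21:30 on November 15

Departure is given in UTC: 13:20 on Nov 15.
Add 3 hours and 10 minutes → 16:30 UTC.
Tashkent is UTC+5:00: 16:30 + 5:00 = 21:30 on Nov 15.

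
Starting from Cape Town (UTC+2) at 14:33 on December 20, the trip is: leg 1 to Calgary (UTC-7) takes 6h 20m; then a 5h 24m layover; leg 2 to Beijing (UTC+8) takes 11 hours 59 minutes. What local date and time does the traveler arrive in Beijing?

Convert departure to UTC: 14:33 − 2:00 = 12:33 UTC on Dec 20.
Add 6 hours and 20 minutes leg 1 → 18:53 UTC.
Add 5 hours 24 minutes layover in Calgary → 00:17 UTC (Dec 21).
Add 11 hours and 59 minutes leg 2 → 12:16 UTC.
Beijing is UTC+8:00, so local arrival = 12:16 + 8:00 = 20:16 on Dec 21.

20:16 on December 21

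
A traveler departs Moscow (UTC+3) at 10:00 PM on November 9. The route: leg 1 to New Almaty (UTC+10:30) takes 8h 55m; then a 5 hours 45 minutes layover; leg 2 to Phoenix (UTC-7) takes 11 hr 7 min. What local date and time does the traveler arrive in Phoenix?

1:47 PM on November 10

Convert departure to UTC: 10:00 PM − 3:00 = 7:00 PM UTC on Nov 9.
Add 8 hours and 55 minutes leg 1 → 3:55 AM UTC (Nov 10).
Add 5 hours and 45 minutes layover in New Almaty → 9:40 AM UTC.
Add 11 hours and 7 minutes leg 2 → 8:47 PM UTC.
Phoenix is UTC−7:00, so local arrival = 8:47 PM − 7:00 = 1:47 PM on Nov 10.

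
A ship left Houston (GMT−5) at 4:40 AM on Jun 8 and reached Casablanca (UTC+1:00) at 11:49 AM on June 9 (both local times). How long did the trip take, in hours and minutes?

Casablanca is 6:00 ahead of Houston.
Clock-face elapsed time (ignoring zones) is 31 hours 9 minutes.
Actual elapsed = 31 hours 9 minutes − 6:00 = 25 hours 9 minutes.

25 hours 9 minutes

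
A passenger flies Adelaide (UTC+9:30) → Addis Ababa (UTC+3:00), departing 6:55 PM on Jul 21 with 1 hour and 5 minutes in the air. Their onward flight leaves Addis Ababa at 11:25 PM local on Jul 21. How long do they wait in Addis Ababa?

9 hours 55 minutes

Convert departure to UTC: 6:55 PM − 9:30 = 9:25 AM UTC on Jul 21.
Add 1 hour and 5 minutes flight time → 10:30 AM UTC.
Addis Ababa is UTC+3:00, so local arrival = 10:30 AM + 3:00 = 1:30 PM on Jul 21.
Layover = 11:25 PM − 1:30 PM = 9 hours 55 minutes.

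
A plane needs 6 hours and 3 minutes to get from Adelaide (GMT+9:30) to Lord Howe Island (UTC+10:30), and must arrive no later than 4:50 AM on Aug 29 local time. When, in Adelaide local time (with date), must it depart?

9:47 PM on August 28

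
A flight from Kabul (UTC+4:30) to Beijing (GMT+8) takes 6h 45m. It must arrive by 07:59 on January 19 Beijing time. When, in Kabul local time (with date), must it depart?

Target arrival in UTC: 07:59 − 8:00 = 23:59 on Jan 18.
Subtract 6 hours and 45 minutes → departure 17:14 UTC on Jan 18.
Kabul is UTC+4:30: 17:14 + 4:30 = 21:44 on Jan 18.

21:44 on January 18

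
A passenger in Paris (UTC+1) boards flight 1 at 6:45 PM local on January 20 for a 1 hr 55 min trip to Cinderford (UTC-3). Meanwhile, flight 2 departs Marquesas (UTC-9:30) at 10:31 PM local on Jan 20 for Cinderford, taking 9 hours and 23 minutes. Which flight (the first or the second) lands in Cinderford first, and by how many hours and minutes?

the first, by 21 hours 44 minutes

Flight 1 in UTC: 6:45 PM − 1:00 = 5:45 PM on Jan 20.
+1 hour and 55 minutes → arrive 7:40 PM UTC on Jan 20.
Flight 2 in UTC: 10:31 PM + 9:30 = 8:01 AM on Jan 21.
+9 hours and 23 minutes → arrive 5:24 PM UTC on Jan 21.
Flight 1 lands earlier by 21 hours 44 minutes.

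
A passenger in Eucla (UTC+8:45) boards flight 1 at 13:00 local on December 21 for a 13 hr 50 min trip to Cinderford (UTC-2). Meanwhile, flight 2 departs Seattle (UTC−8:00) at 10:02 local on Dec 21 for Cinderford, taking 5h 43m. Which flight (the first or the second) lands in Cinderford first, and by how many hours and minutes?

the first, by 5 hours 40 minutes

Flight 1 in UTC: 13:00 − 8:45 = 04:15 on Dec 21.
+13 hours and 50 minutes → arrive 18:05 UTC on Dec 21.
Flight 2 in UTC: 10:02 + 8:00 = 18:02 on Dec 21.
+5 hours and 43 minutes → arrive 23:45 UTC on Dec 21.
Flight 1 lands earlier by 5 hours 40 minutes.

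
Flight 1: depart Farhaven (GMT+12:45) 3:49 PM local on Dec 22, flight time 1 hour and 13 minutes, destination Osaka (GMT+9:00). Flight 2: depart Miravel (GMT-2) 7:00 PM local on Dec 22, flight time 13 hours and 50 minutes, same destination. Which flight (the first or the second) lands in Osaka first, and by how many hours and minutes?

the first, by 30 hours 33 minutes

Flight 1 in UTC: 3:49 PM − 12:45 = 3:04 AM on Dec 22.
+1 hour and 13 minutes → arrive 4:17 AM UTC on Dec 22.
Flight 2 in UTC: 7:00 PM + 2:00 = 9:00 PM on Dec 22.
+13 hours and 50 minutes → arrive 10:50 AM UTC on Dec 23.
Flight 1 lands earlier by 30 hours 33 minutes.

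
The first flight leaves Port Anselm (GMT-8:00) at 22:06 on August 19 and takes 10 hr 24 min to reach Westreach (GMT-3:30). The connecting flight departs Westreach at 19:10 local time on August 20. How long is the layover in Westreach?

Convert departure to UTC: 22:06 + 8:00 = 06:06 UTC on Aug 20.
Add 10 hours 24 minutes flight time → 16:30 UTC.
Westreach is UTC−3:30, so local arrival = 16:30 − 3:30 = 13:00 on Aug 20.
Layover = 19:10 − 13:00 = 6 hours 10 minutes.

6 hours 10 minutes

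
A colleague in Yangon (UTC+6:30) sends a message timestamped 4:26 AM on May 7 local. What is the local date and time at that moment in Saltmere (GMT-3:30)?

6:26 PM on May 6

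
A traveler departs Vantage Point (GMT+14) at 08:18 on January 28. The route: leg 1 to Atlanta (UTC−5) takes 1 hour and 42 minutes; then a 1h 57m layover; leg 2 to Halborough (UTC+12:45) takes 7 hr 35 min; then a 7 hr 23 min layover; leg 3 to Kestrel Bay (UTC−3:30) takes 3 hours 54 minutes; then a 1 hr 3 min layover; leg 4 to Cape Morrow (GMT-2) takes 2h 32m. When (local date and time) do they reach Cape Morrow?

Convert departure to UTC: 08:18 − 14:00 = 18:18 UTC on Jan 27.
Add 1 hour 42 minutes leg 1 → 20:00 UTC.
Add 1 hour and 57 minutes layover in Atlanta → 21:57 UTC.
Add 7 hours and 35 minutes leg 2 → 05:32 UTC (Jan 28).
Add 7 hours 23 minutes layover in Halborough → 12:55 UTC.
Add 3 hours 54 minutes leg 3 → 16:49 UTC.
Add 1 hour 3 minutes layover in Kestrel Bay → 17:52 UTC.
Add 2 hours 32 minutes leg 4 → 20:24 UTC.
Cape Morrow is UTC−2:00, so local arrival = 20:24 − 2:00 = 18:24 on Jan 28.

18:24 on Jan 28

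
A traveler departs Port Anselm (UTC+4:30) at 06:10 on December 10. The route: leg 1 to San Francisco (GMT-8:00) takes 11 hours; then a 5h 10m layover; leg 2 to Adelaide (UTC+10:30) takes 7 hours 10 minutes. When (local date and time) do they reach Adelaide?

11:30 on December 11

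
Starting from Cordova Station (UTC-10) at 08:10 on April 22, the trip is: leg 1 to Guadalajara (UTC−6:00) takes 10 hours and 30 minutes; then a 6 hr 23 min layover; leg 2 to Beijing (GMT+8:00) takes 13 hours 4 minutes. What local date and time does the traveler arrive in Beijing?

Convert departure to UTC: 08:10 + 10:00 = 18:10 UTC on Apr 22.
Add 10 hours 30 minutes leg 1 → 04:40 UTC (Apr 23).
Add 6 hours 23 minutes layover in Guadalajara → 11:03 UTC.
Add 13 hours 4 minutes leg 2 → 00:07 UTC (Apr 24).
Beijing is UTC+8:00, so local arrival = 00:07 + 8:00 = 08:07 on Apr 24.

08:07 on Apr 24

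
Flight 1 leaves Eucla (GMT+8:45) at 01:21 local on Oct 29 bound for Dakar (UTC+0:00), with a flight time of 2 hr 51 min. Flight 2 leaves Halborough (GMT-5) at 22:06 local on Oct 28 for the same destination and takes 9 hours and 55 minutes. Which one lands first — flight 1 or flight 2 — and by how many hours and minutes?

Flight 1 in UTC: 01:21 − 8:45 = 16:36 on Oct 28.
+2 hours 51 minutes → arrive 19:27 UTC on Oct 28.
Flight 2 in UTC: 22:06 + 5:00 = 03:06 on Oct 29.
+9 hours 55 minutes → arrive 13:01 UTC on Oct 29.
Flight 1 lands earlier by 17 hours 34 minutes.

the first, by 17 hours 34 minutes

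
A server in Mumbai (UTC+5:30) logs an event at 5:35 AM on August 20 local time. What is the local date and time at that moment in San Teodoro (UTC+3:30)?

3:35 AM on August 20

In UTC: 5:35 AM − 5:30 = 12:05 AM on Aug 20.
San Teodoro is UTC+3:30: 12:05 AM + 3:30 = 3:35 AM on Aug 20.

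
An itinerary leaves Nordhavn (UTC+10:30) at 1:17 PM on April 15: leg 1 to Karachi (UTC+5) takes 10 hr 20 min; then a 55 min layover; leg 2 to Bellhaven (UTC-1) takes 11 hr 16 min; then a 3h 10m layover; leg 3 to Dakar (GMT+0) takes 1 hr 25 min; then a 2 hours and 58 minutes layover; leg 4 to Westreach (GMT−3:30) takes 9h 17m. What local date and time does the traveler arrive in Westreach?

2:38 PM on April 16

Convert departure to UTC: 1:17 PM − 10:30 = 2:47 AM UTC on Apr 15.
Add 10 hours and 20 minutes leg 1 → 1:07 PM UTC.
Add 55 minutes layover in Karachi → 2:02 PM UTC.
Add 11 hours 16 minutes leg 2 → 1:18 AM UTC (Apr 16).
Add 3 hours 10 minutes layover in Bellhaven → 4:28 AM UTC.
Add 1 hour 25 minutes leg 3 → 5:53 AM UTC.
Add 2 hours and 58 minutes layover in Dakar → 8:51 AM UTC.
Add 9 hours and 17 minutes leg 4 → 6:08 PM UTC.
Westreach is UTC−3:30, so local arrival = 6:08 PM − 3:30 = 2:38 PM on Apr 16.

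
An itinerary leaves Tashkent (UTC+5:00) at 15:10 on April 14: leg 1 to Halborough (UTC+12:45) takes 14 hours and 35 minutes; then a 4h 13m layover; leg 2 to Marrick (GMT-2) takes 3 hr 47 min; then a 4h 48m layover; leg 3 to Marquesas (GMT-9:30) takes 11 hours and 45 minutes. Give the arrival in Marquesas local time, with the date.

15:48 on April 15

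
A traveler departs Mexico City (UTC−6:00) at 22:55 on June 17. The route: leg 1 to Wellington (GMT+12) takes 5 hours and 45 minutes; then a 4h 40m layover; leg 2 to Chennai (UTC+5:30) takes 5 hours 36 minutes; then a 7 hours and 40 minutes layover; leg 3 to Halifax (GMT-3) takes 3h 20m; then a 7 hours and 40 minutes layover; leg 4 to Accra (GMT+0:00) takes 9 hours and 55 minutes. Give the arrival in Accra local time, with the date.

01:31 on June 20

Convert departure to UTC: 22:55 + 6:00 = 04:55 UTC on Jun 18.
Add 5 hours and 45 minutes leg 1 → 10:40 UTC.
Add 4 hours and 40 minutes layover in Wellington → 15:20 UTC.
Add 5 hours and 36 minutes leg 2 → 20:56 UTC.
Add 7 hours 40 minutes layover in Chennai → 04:36 UTC (Jun 19).
Add 3 hours and 20 minutes leg 3 → 07:56 UTC.
Add 7 hours 40 minutes layover in Halifax → 15:36 UTC.
Add 9 hours 55 minutes leg 4 → 01:31 UTC (Jun 20).
Accra is UTC+0, so local arrival is the same: 01:31 on Jun 20.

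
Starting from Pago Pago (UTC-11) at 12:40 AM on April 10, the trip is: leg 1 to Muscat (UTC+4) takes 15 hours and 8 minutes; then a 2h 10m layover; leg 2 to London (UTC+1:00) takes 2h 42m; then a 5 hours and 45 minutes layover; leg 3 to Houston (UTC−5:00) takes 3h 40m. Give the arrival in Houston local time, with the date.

12:05 PM on April 11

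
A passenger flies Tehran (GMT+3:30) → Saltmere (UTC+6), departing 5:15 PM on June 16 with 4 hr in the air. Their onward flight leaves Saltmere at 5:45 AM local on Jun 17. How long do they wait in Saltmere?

Convert departure to UTC: 5:15 PM − 3:30 = 1:45 PM UTC on Jun 16.
Add 4 hours flight time → 5:45 PM UTC.
Saltmere is UTC+6:00, so local arrival = 5:45 PM + 6:00 = 11:45 PM on Jun 16.
Layover = 5:45 AM − 11:45 PM (+1 day) = 6 hours.

6 hours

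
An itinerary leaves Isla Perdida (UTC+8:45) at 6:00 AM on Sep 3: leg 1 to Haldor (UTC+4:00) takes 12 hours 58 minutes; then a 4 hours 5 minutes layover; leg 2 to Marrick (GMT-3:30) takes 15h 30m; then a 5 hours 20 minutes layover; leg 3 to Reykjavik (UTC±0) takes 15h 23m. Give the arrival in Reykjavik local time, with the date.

2:31 AM on September 5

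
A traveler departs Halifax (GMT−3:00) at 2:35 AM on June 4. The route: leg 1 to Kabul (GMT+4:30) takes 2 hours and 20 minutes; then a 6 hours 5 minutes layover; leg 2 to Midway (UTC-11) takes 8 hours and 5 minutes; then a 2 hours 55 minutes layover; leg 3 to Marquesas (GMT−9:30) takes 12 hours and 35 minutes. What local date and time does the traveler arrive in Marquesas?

Convert departure to UTC: 2:35 AM + 3:00 = 5:35 AM UTC on Jun 4.
Add 2 hours 20 minutes leg 1 → 7:55 AM UTC.
Add 6 hours 5 minutes layover in Kabul → 2:00 PM UTC.
Add 8 hours and 5 minutes leg 2 → 10:05 PM UTC.
Add 2 hours and 55 minutes layover in Midway → 1:00 AM UTC (Jun 5).
Add 12 hours 35 minutes leg 3 → 1:35 PM UTC.
Marquesas is UTC−9:30, so local arrival = 1:35 PM − 9:30 = 4:05 AM on Jun 5.

4:05 AM on June 5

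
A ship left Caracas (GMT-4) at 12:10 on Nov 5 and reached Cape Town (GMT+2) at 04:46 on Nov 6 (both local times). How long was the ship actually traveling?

10 hours 36 minutes

Departure in UTC: 12:10 + 4:00 = 16:10 on Nov 5.
Arrival in UTC: 04:46 − 2:00 = 02:46 on Nov 6.
Elapsed = 02:46 − 16:10 (+1 day) = 10 hours 36 minutes.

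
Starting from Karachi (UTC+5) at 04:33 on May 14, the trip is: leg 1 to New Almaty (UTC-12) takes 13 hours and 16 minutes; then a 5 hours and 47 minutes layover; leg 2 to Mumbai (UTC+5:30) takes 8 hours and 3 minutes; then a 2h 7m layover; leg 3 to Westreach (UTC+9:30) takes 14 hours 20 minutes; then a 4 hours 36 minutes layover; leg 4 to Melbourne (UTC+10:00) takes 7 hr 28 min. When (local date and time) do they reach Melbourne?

17:10 on May 16

Convert departure to UTC: 04:33 − 5:00 = 23:33 UTC on May 13.
Add 13 hours 16 minutes leg 1 → 12:49 UTC (May 14).
Add 5 hours 47 minutes layover in New Almaty → 18:36 UTC.
Add 8 hours and 3 minutes leg 2 → 02:39 UTC (May 15).
Add 2 hours and 7 minutes layover in Mumbai → 04:46 UTC.
Add 14 hours 20 minutes leg 3 → 19:06 UTC.
Add 4 hours and 36 minutes layover in Westreach → 23:42 UTC.
Add 7 hours 28 minutes leg 4 → 07:10 UTC (May 16).
Melbourne is UTC+10:00, so local arrival = 07:10 + 10:00 = 17:10 on May 16.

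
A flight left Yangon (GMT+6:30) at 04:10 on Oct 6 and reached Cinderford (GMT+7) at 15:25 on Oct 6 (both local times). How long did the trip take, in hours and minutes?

10 hours 45 minutes

Cinderford is 0:30 ahead of Yangon.
Clock-face elapsed time (ignoring zones) is 11 hours 15 minutes.
Actual elapsed = 11 hours 15 minutes − 0:30 = 10 hours 45 minutes.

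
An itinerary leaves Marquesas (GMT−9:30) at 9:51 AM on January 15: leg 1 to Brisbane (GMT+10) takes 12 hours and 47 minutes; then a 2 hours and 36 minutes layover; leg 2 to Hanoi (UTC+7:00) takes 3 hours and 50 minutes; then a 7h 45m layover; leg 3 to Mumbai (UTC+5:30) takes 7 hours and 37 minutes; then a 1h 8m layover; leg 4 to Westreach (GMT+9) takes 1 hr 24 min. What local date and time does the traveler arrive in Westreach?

Convert departure to UTC: 9:51 AM + 9:30 = 7:21 PM UTC on Jan 15.
Add 12 hours 47 minutes leg 1 → 8:08 AM UTC (Jan 16).
Add 2 hours 36 minutes layover in Brisbane → 10:44 AM UTC.
Add 3 hours 50 minutes leg 2 → 2:34 PM UTC.
Add 7 hours 45 minutes layover in Hanoi → 10:19 PM UTC.
Add 7 hours 37 minutes leg 3 → 5:56 AM UTC (Jan 17).
Add 1 hour 8 minutes layover in Mumbai → 7:04 AM UTC.
Add 1 hour and 24 minutes leg 4 → 8:28 AM UTC.
Westreach is UTC+9:00, so local arrival = 8:28 AM + 9:00 = 5:28 PM on Jan 17.

5:28 PM on January 17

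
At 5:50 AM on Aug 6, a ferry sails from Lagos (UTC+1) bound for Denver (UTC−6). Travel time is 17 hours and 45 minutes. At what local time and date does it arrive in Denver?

4:35 PM on Aug 6

Convert departure to UTC: 5:50 AM − 1:00 = 4:50 AM UTC on Aug 6.
Add 17 hours and 45 minutes travel time → 10:35 PM UTC.
Denver is UTC−6:00, so local arrival = 10:35 PM − 6:00 = 4:35 PM on Aug 6.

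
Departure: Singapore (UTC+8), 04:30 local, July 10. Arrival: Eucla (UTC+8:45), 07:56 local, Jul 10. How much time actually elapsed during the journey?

2 hours 41 minutes

Departure in UTC: 04:30 − 8:00 = 20:30 on Jul 9.
Arrival in UTC: 07:56 − 8:45 = 23:11 on Jul 9.
Elapsed = 23:11 − 20:30 = 2 hours 41 minutes.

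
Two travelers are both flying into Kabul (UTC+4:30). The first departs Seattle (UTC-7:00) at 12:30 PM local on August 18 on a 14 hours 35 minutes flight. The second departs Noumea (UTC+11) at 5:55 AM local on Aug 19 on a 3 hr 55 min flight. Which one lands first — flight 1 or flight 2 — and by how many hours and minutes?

the second, by 11 hours 15 minutes

Flight 1 in UTC: 12:30 PM + 7:00 = 7:30 PM on Aug 18.
+14 hours 35 minutes → arrive 10:05 AM UTC on Aug 19.
Flight 2 in UTC: 5:55 AM − 11:00 = 6:55 PM on Aug 18.
+3 hours and 55 minutes → arrive 10:50 PM UTC on Aug 18.
Flight 2 lands earlier by 11 hours 15 minutes.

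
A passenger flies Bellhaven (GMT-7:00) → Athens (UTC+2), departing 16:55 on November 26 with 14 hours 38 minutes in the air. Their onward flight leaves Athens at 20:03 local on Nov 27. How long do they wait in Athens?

Convert departure to UTC: 16:55 + 7:00 = 23:55 UTC on Nov 26.
Add 14 hours 38 minutes flight time → 14:33 UTC (Nov 27).
Athens is UTC+2:00, so local arrival = 14:33 + 2:00 = 16:33 on Nov 27.
Layover = 20:03 − 16:33 = 3 hours 30 minutes.

3 hours 30 minutes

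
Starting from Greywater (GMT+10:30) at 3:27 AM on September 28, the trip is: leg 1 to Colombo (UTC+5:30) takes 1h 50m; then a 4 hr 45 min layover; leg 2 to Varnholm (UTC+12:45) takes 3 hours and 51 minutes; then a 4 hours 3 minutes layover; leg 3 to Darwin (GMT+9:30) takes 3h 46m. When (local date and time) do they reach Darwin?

8:42 PM on Sep 28

Convert departure to UTC: 3:27 AM − 10:30 = 4:57 PM UTC on Sep 27.
Add 1 hour 50 minutes leg 1 → 6:47 PM UTC.
Add 4 hours 45 minutes layover in Colombo → 11:32 PM UTC.
Add 3 hours 51 minutes leg 2 → 3:23 AM UTC (Sep 28).
Add 4 hours and 3 minutes layover in Varnholm → 7:26 AM UTC.
Add 3 hours and 46 minutes leg 3 → 11:12 AM UTC.
Darwin is UTC+9:30, so local arrival = 11:12 AM + 9:30 = 8:42 PM on Sep 28.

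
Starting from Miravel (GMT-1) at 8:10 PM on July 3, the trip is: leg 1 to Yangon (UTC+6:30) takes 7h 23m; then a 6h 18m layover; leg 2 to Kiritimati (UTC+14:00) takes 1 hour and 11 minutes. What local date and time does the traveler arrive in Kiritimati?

2:02 AM on Jul 5

Convert departure to UTC: 8:10 PM + 1:00 = 9:10 PM UTC on Jul 3.
Add 7 hours and 23 minutes leg 1 → 4:33 AM UTC (Jul 4).
Add 6 hours 18 minutes layover in Yangon → 10:51 AM UTC.
Add 1 hour and 11 minutes leg 2 → 12:02 PM UTC.
Kiritimati is UTC+14:00, so local arrival = 12:02 PM + 14:00 = 2:02 AM on Jul 5.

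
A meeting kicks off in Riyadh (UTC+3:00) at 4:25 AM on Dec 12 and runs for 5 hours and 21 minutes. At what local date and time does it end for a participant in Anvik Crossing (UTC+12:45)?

Anvik Crossing is 9:45 ahead of Riyadh.
After 5 hours 21 minutes it is 9:46 AM in Riyadh.
Shift by the zone difference: 9:46 AM + 9:45 = 7:31 PM on Dec 12 in Anvik Crossing.

7:31 PM on December 12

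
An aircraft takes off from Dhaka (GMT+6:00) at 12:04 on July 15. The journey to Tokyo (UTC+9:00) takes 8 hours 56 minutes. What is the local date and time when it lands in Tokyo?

00:00 on July 16

Convert departure to UTC: 12:04 − 6:00 = 06:04 UTC on Jul 15.
Add 8 hours and 56 minutes travel time → 15:00 UTC.
Tokyo is UTC+9:00, so local arrival = 15:00 + 9:00 = 00:00 on Jul 16.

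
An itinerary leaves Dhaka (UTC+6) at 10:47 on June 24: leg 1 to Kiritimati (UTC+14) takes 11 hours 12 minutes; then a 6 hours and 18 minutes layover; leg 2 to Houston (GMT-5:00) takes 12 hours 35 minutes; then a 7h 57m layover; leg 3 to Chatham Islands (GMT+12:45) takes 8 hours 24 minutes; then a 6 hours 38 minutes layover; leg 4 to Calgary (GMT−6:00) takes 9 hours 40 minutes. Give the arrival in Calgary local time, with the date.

Convert departure to UTC: 10:47 − 6:00 = 04:47 UTC on Jun 24.
Add 11 hours 12 minutes leg 1 → 15:59 UTC.
Add 6 hours and 18 minutes layover in Kiritimati → 22:17 UTC.
Add 12 hours and 35 minutes leg 2 → 10:52 UTC (Jun 25).
Add 7 hours and 57 minutes layover in Houston → 18:49 UTC.
Add 8 hours 24 minutes leg 3 → 03:13 UTC (Jun 26).
Add 6 hours and 38 minutes layover in Chatham Islands → 09:51 UTC.
Add 9 hours and 40 minutes leg 4 → 19:31 UTC.
Calgary is UTC−6:00, so local arrival = 19:31 − 6:00 = 13:31 on Jun 26.

13:31 on June 26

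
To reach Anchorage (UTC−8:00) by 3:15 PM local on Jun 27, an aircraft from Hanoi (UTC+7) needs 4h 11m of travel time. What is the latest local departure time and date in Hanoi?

2:04 AM on Jun 28

Target arrival in UTC: 3:15 PM + 8:00 = 11:15 PM on Jun 27.
Subtract 4 hours 11 minutes → departure 7:04 PM UTC on Jun 27.
Hanoi is UTC+7:00: 7:04 PM + 7:00 = 2:04 AM on Jun 28.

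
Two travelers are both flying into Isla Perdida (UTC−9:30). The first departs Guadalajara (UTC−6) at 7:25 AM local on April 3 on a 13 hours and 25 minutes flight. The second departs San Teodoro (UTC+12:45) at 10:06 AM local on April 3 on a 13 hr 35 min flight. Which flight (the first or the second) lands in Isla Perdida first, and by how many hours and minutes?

Flight 1 in UTC: 7:25 AM + 6:00 = 1:25 PM on Apr 3.
+13 hours and 25 minutes → arrive 2:50 AM UTC on Apr 4.
Flight 2 in UTC: 10:06 AM − 12:45 = 9:21 PM on Apr 2.
+13 hours 35 minutes → arrive 10:56 AM UTC on Apr 3.
Flight 2 lands earlier by 15 hours 54 minutes.

the second, by 15 hours 54 minutes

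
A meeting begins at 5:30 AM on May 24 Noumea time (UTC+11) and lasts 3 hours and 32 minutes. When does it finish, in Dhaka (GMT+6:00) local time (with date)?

4:02 AM on May 24

Convert start to UTC: 5:30 AM − 11:00 = 6:30 PM UTC on May 23.
Add 3 hours and 32 minutes duration → 10:02 PM UTC.
Dhaka is UTC+6:00, so local end time = 10:02 PM + 6:00 = 4:02 AM on May 24.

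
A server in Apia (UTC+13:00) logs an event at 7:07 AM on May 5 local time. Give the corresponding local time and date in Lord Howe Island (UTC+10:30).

4:37 AM on May 5

Lord Howe Island is 2:30 behind Apia.
Shift by the zone difference: 7:07 AM − 2:30 = 4:37 AM on May 5 in Lord Howe Island.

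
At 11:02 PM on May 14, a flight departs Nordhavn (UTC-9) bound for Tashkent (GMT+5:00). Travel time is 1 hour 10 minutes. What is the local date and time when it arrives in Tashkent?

Convert departure to UTC: 11:02 PM + 9:00 = 8:02 AM UTC on May 15.
Add 1 hour 10 minutes travel time → 9:12 AM UTC.
Tashkent is UTC+5:00, so local arrival = 9:12 AM + 5:00 = 2:12 PM on May 15.

2:12 PM on May 15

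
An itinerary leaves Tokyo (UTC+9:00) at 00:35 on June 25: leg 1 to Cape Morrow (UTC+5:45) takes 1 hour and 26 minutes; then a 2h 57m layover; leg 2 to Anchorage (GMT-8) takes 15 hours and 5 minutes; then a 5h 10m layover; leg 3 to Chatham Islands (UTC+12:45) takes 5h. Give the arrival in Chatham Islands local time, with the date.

09:58 on Jun 26

Convert departure to UTC: 00:35 − 9:00 = 15:35 UTC on Jun 24.
Add 1 hour and 26 minutes leg 1 → 17:01 UTC.
Add 2 hours 57 minutes layover in Cape Morrow → 19:58 UTC.
Add 15 hours 5 minutes leg 2 → 11:03 UTC (Jun 25).
Add 5 hours and 10 minutes layover in Anchorage → 16:13 UTC.
Add 5 hours leg 3 → 21:13 UTC.
Chatham Islands is UTC+12:45, so local arrival = 21:13 + 12:45 = 09:58 on Jun 26.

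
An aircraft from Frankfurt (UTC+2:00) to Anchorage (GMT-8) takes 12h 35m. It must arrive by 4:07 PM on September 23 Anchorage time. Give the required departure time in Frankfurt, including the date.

1:32 PM on September 23

Target arrival in UTC: 4:07 PM + 8:00 = 12:07 AM on Sep 24.
Subtract 12 hours and 35 minutes → departure 11:32 AM UTC on Sep 23.
Frankfurt is UTC+2:00: 11:32 AM + 2:00 = 1:32 PM on Sep 23.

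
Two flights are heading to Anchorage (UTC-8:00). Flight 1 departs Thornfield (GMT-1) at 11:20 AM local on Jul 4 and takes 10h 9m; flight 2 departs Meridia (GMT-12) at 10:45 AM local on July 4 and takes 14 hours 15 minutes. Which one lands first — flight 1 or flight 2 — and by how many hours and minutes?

Flight 1 in UTC: 11:20 AM + 1:00 = 12:20 PM on Jul 4.
+10 hours 9 minutes → arrive 10:29 PM UTC on Jul 4.
Flight 2 in UTC: 10:45 AM + 12:00 = 10:45 PM on Jul 4.
+14 hours and 15 minutes → arrive 1:00 PM UTC on Jul 5.
Flight 1 lands earlier by 14 hours 31 minutes.

the first, by 14 hours 31 minutes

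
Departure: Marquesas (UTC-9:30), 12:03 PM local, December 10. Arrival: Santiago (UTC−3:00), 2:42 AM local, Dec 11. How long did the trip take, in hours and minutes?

Santiago is 6:30 ahead of Marquesas.
Clock-face elapsed time (ignoring zones) is 14 hours 39 minutes.
Actual elapsed = 14 hours 39 minutes − 6:30 = 8 hours 9 minutes.

8 hours 9 minutes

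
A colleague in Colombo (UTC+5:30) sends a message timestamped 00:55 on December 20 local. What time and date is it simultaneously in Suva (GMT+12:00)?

07:25 on December 20

Suva is 6:30 ahead of Colombo.
Shift by the zone difference: 00:55 + 6:30 = 07:25 on Dec 20 in Suva.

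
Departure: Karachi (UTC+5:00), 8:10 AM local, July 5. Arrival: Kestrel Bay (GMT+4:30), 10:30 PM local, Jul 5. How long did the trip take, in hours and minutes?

Departure in UTC: 8:10 AM − 5:00 = 3:10 AM on Jul 5.
Arrival in UTC: 10:30 PM − 4:30 = 6:00 PM on Jul 5.
Elapsed = 6:00 PM − 3:10 AM = 14 hours 50 minutes.

14 hours 50 minutes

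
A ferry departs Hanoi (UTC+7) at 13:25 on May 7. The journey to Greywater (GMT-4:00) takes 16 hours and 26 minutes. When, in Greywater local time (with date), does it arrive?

18:51 on May 7

Convert departure to UTC: 13:25 − 7:00 = 06:25 UTC on May 7.
Add 16 hours 26 minutes travel time → 22:51 UTC.
Greywater is UTC−4:00, so local arrival = 22:51 − 4:00 = 18:51 on May 7.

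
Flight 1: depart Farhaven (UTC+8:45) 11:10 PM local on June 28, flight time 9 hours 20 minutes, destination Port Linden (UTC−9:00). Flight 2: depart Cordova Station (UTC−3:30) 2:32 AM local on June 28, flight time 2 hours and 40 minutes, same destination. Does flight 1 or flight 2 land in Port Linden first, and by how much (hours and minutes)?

the second, by 15 hours 3 minutes

Flight 1 in UTC: 11:10 PM − 8:45 = 2:25 PM on Jun 28.
+9 hours and 20 minutes → arrive 11:45 PM UTC on Jun 28.
Flight 2 in UTC: 2:32 AM + 3:30 = 6:02 AM on Jun 28.
+2 hours 40 minutes → arrive 8:42 AM UTC on Jun 28.
Flight 2 lands earlier by 15 hours 3 minutes.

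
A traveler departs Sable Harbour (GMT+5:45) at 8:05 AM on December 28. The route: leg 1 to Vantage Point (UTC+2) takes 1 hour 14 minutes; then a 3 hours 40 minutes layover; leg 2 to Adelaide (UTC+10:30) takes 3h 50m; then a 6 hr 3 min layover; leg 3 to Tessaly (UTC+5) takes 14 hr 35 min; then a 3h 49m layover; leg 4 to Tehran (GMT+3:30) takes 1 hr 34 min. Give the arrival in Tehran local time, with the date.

4:35 PM on Dec 29

Convert departure to UTC: 8:05 AM − 5:45 = 2:20 AM UTC on Dec 28.
Add 1 hour and 14 minutes leg 1 → 3:34 AM UTC.
Add 3 hours and 40 minutes layover in Vantage Point → 7:14 AM UTC.
Add 3 hours and 50 minutes leg 2 → 11:04 AM UTC.
Add 6 hours and 3 minutes layover in Adelaide → 5:07 PM UTC.
Add 14 hours 35 minutes leg 3 → 7:42 AM UTC (Dec 29).
Add 3 hours and 49 minutes layover in Tessaly → 11:31 AM UTC.
Add 1 hour and 34 minutes leg 4 → 1:05 PM UTC.
Tehran is UTC+3:30, so local arrival = 1:05 PM + 3:30 = 4:35 PM on Dec 29.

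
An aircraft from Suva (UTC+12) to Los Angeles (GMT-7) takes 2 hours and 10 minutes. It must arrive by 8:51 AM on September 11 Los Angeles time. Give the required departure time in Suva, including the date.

Target arrival in UTC: 8:51 AM + 7:00 = 3:51 PM on Sep 11.
Subtract 2 hours 10 minutes → departure 1:41 PM UTC on Sep 11.
Suva is UTC+12:00: 1:41 PM + 12:00 = 1:41 AM on Sep 12.

1:41 AM on Sep 12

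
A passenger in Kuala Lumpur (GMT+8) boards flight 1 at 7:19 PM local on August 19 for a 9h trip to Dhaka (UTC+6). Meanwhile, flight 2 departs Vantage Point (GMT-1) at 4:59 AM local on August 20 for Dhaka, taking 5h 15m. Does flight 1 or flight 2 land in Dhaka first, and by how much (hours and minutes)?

Flight 1 in UTC: 7:19 PM − 8:00 = 11:19 AM on Aug 19.
+9 hours → arrive 8:19 PM UTC on Aug 19.
Flight 2 in UTC: 4:59 AM + 1:00 = 5:59 AM on Aug 20.
+5 hours 15 minutes → arrive 11:14 AM UTC on Aug 20.
Flight 1 lands earlier by 14 hours 55 minutes.

the first, by 14 hours 55 minutes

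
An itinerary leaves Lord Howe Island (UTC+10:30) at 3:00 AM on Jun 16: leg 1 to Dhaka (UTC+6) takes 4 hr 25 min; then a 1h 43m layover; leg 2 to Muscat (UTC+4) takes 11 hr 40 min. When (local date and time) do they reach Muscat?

Convert departure to UTC: 3:00 AM − 10:30 = 4:30 PM UTC on Jun 15.
Add 4 hours and 25 minutes leg 1 → 8:55 PM UTC.
Add 1 hour and 43 minutes layover in Dhaka → 10:38 PM UTC.
Add 11 hours 40 minutes leg 2 → 10:18 AM UTC (Jun 16).
Muscat is UTC+4:00, so local arrival = 10:18 AM + 4:00 = 2:18 PM on Jun 16.

2:18 PM on June 16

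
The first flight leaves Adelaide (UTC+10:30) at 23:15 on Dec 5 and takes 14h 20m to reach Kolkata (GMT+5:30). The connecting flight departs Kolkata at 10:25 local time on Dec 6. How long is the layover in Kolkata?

1 hour 50 minutes

Convert departure to UTC: 23:15 − 10:30 = 12:45 UTC on Dec 5.
Add 14 hours and 20 minutes flight time → 03:05 UTC (Dec 6).
Kolkata is UTC+5:30, so local arrival = 03:05 + 5:30 = 08:35 on Dec 6.
Layover = 10:25 − 08:35 = 1 hour 50 minutes.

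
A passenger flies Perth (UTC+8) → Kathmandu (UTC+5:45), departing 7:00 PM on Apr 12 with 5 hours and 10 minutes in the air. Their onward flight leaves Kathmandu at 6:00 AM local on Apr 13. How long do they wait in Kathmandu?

8 hours 5 minutes

Convert departure to UTC: 7:00 PM − 8:00 = 11:00 AM UTC on Apr 12.
Add 5 hours 10 minutes flight time → 4:10 PM UTC.
Kathmandu is UTC+5:45, so local arrival = 4:10 PM + 5:45 = 9:55 PM on Apr 12.
Layover = 6:00 AM − 9:55 PM (+1 day) = 8 hours 5 minutes.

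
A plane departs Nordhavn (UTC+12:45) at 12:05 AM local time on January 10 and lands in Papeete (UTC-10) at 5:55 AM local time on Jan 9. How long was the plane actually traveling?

4 hours 35 minutes

Papeete is 22:45 behind Nordhavn.
Clock-face elapsed time (ignoring zones) is −18 hours 10 minutes.
Actual elapsed = −18 hours 10 minutes + 22:45 = 4 hours 35 minutes.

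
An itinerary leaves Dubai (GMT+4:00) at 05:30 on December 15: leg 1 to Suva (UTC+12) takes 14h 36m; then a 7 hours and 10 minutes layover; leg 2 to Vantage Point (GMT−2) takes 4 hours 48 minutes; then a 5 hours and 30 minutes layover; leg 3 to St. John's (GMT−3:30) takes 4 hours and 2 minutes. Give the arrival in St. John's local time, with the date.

10:06 on Dec 16

Convert departure to UTC: 05:30 − 4:00 = 01:30 UTC on Dec 15.
Add 14 hours 36 minutes leg 1 → 16:06 UTC.
Add 7 hours 10 minutes layover in Suva → 23:16 UTC.
Add 4 hours 48 minutes leg 2 → 04:04 UTC (Dec 16).
Add 5 hours and 30 minutes layover in Vantage Point → 09:34 UTC.
Add 4 hours and 2 minutes leg 3 → 13:36 UTC.
St. John's is UTC−3:30, so local arrival = 13:36 − 3:30 = 10:06 on Dec 16.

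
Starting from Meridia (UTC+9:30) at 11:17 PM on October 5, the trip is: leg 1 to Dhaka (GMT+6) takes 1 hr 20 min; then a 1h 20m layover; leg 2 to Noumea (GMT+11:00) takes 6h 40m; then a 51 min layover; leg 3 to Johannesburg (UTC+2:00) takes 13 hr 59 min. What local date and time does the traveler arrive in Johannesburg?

Convert departure to UTC: 11:17 PM − 9:30 = 1:47 PM UTC on Oct 5.
Add 1 hour and 20 minutes leg 1 → 3:07 PM UTC.
Add 1 hour 20 minutes layover in Dhaka → 4:27 PM UTC.
Add 6 hours and 40 minutes leg 2 → 11:07 PM UTC.
Add 51 minutes layover in Noumea → 11:58 PM UTC.
Add 13 hours 59 minutes leg 3 → 1:57 PM UTC (Oct 6).
Johannesburg is UTC+2:00, so local arrival = 1:57 PM + 2:00 = 3:57 PM on Oct 6.

3:57 PM on Oct 6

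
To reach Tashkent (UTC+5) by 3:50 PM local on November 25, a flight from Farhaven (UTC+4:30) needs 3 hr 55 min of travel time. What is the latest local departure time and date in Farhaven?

Target arrival in UTC: 3:50 PM − 5:00 = 10:50 AM on Nov 25.
Subtract 3 hours 55 minutes → departure 6:55 AM UTC on Nov 25.
Farhaven is UTC+4:30: 6:55 AM + 4:30 = 11:25 AM on Nov 25.

11:25 AM on November 25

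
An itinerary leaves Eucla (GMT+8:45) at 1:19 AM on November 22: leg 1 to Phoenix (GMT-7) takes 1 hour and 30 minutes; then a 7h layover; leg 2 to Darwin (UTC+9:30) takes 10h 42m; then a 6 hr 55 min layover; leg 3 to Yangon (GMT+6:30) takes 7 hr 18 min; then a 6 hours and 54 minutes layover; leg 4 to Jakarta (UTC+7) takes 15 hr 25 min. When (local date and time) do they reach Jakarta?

7:18 AM on Nov 24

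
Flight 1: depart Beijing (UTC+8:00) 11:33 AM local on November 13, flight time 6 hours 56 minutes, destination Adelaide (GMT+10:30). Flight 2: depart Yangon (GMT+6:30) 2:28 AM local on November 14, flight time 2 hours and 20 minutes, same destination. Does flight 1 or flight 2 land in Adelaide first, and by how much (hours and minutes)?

the first, by 11 hours 49 minutes

Flight 1 in UTC: 11:33 AM − 8:00 = 3:33 AM on Nov 13.
+6 hours 56 minutes → arrive 10:29 AM UTC on Nov 13.
Flight 2 in UTC: 2:28 AM − 6:30 = 7:58 PM on Nov 13.
+2 hours and 20 minutes → arrive 10:18 PM UTC on Nov 13.
Flight 1 lands earlier by 11 hours 49 minutes.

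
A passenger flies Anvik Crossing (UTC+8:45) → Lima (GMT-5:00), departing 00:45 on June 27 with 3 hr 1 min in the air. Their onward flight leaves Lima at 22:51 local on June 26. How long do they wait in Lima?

8 hours 50 minutes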